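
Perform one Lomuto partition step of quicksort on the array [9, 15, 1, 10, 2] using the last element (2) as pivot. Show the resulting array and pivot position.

Lomuto partition with pivot = 2:

Initial array: [9, 15, 1, 10, 2]

arr[0]=9 > 2: no swap
arr[1]=15 > 2: no swap
arr[2]=1 <= 2: swap with position 0, array becomes [1, 15, 9, 10, 2]
arr[3]=10 > 2: no swap

Place pivot at position 1: [1, 2, 9, 10, 15]
Pivot position: 1

After partitioning with pivot 2, the array becomes [1, 2, 9, 10, 15]. The pivot is placed at index 1. All elements to the left of the pivot are <= 2, and all elements to the right are > 2.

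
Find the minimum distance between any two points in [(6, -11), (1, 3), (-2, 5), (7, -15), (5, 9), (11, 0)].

Computing all pairwise distances among 6 points:

d((6, -11), (1, 3)) = 14.8661
d((6, -11), (-2, 5)) = 17.8885
d((6, -11), (7, -15)) = 4.1231
d((6, -11), (5, 9)) = 20.025
d((6, -11), (11, 0)) = 12.083
d((1, 3), (-2, 5)) = 3.6056 <-- minimum
d((1, 3), (7, -15)) = 18.9737
d((1, 3), (5, 9)) = 7.2111
d((1, 3), (11, 0)) = 10.4403
d((-2, 5), (7, -15)) = 21.9317
d((-2, 5), (5, 9)) = 8.0623
d((-2, 5), (11, 0)) = 13.9284
d((7, -15), (5, 9)) = 24.0832
d((7, -15), (11, 0)) = 15.5242
d((5, 9), (11, 0)) = 10.8167

Closest pair: (1, 3) and (-2, 5) with distance 3.6056

The closest pair is (1, 3) and (-2, 5) with Euclidean distance 3.6056. For 6 points, brute-force pairwise comparison is shown above. For large n, the divide-and-conquer algorithm (sort by x, recurse on halves, check the dividing strip) achieves O(n log n).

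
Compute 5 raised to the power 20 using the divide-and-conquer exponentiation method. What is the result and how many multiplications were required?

Computing 5^20 by squaring (build up from 5^1; each line after the first costs one multiplication):

5^1 = 5
5^2 = (5^1)^2 = 5^2 = 25
5^4 = (5^2)^2 = 25^2 = 625
5^5 = 5 * 5^4 = 5 * 625 = 3125
5^10 = (5^5)^2 = 3125^2 = 9765625
5^20 = (5^10)^2 = 9765625^2 = 95367431640625

Result: 95367431640625
Multiplications needed: 5 (5 lines after 5^1)

5^20 = 95367431640625. Using exponentiation by squaring, this requires 5 multiplications. The key idea: if the exponent is even, square the half-power; if odd, multiply by the base once.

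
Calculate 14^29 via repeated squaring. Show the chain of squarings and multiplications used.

Computing 14^29 by squaring (build up from 14^1; each line after the first costs one multiplication):

14^1 = 14
14^2 = (14^1)^2 = 14^2 = 196
14^3 = 14 * 14^2 = 14 * 196 = 2744
14^6 = (14^3)^2 = 2744^2 = 7529536
14^7 = 14 * 14^6 = 14 * 7529536 = 105413504
14^14 = (14^7)^2 = 105413504^2 = 11112006825558016
14^28 = (14^14)^2 = 11112006825558016^2 = 123476695691247935826229781856256
14^29 = 14 * 14^28 = 14 * 123476695691247935826229781856256 = 1728673739677471101567216945987584

Result: 1728673739677471101567216945987584
Multiplications needed: 7 (7 lines after 14^1)

14^29 = 1728673739677471101567216945987584. Using exponentiation by squaring, this requires 7 multiplications. The key idea: if the exponent is even, square the half-power; if odd, multiply by the base once.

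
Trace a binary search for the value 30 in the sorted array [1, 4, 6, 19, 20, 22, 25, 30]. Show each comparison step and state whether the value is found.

Binary search for 30 in [1, 4, 6, 19, 20, 22, 25, 30]:

lo=0, hi=7, mid=3, arr[mid]=19 -> 19 < 30, search right half
lo=4, hi=7, mid=5, arr[mid]=22 -> 22 < 30, search right half
lo=6, hi=7, mid=6, arr[mid]=25 -> 25 < 30, search right half
lo=7, hi=7, mid=7, arr[mid]=30 -> Found target at index 7!

Binary search finds 30 at index 7 after 4 comparisons. The search repeatedly halves the search space by comparing with the middle element.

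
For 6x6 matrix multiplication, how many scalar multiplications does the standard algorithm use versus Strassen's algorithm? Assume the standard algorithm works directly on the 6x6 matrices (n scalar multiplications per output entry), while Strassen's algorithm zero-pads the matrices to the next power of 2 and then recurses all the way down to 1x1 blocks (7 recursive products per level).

Matrix multiplication for 6x6 matrices:

Strassen's algorithm requires power-of-2 dimensions. Pad 6x6 to 8x8 (next power of 2).

Standard algorithm: 6^3 = 216 multiplications
Strassen's algorithm: 7^(log2(8)) = 7^3 = 343 multiplications
Difference: 216 - 343 = -127 (Strassen uses MORE here due to padding overhead — for small or just-over-power-of-2 n, padding can outweigh the per-level savings)

Standard: 216 multiplications (6^3). Strassen: 343 multiplications (7^3, after padding to 8x8). Strassen reduces 8 recursive multiplications to 7 at each level.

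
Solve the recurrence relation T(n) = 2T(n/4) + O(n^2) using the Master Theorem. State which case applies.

Master Theorem for T(n) = 2T(n/4) + O(n^2):

a = 2, b = 4, c = 2
log_b(a) = log_4(2) = 0.5000

Case 3: c = 2 > log_4(2) = 0.5000
T(n) = O(n^2) = O(n^2)

For T(n) = 2T(n/4) + O(n^2): log_4(2) = 0.5000. This is Case 3 of the Master Theorem (c > log_b(a), work dominated by root), giving O(n^2).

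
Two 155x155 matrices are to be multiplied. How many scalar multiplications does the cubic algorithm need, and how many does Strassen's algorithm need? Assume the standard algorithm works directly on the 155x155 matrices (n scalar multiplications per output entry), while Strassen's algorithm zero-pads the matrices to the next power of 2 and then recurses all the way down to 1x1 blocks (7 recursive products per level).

Matrix multiplication for 155x155 matrices:

Strassen's algorithm requires power-of-2 dimensions. Pad 155x155 to 256x256 (next power of 2).

Standard algorithm: 155^3 = 3723875 multiplications
Strassen's algorithm: 7^(log2(256)) = 7^8 = 5764801 multiplications
Difference: 3723875 - 5764801 = -2040926 (Strassen uses MORE here due to padding overhead — for small or just-over-power-of-2 n, padding can outweigh the per-level savings)

Standard: 3723875 multiplications (155^3). Strassen: 5764801 multiplications (7^8, after padding to 256x256). Strassen reduces 8 recursive multiplications to 7 at each level.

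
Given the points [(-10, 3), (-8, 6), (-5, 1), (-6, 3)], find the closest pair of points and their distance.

Computing all pairwise distances among 4 points:

d((-10, 3), (-8, 6)) = 3.6056
d((-10, 3), (-5, 1)) = 5.3852
d((-10, 3), (-6, 3)) = 4.0
d((-8, 6), (-5, 1)) = 5.831
d((-8, 6), (-6, 3)) = 3.6056
d((-5, 1), (-6, 3)) = 2.2361 <-- minimum

Closest pair: (-5, 1) and (-6, 3) with distance 2.2361

The closest pair is (-5, 1) and (-6, 3) with Euclidean distance 2.2361. For 4 points, brute-force pairwise comparison is shown above. For large n, the divide-and-conquer algorithm (sort by x, recurse on halves, check the dividing strip) achieves O(n log n).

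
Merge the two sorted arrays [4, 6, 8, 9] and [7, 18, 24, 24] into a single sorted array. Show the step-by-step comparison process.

Merging process:

Compare 4 vs 7: take 4 from left. Merged: [4]
Compare 6 vs 7: take 6 from left. Merged: [4, 6]
Compare 8 vs 7: take 7 from right. Merged: [4, 6, 7]
Compare 8 vs 18: take 8 from left. Merged: [4, 6, 7, 8]
Compare 9 vs 18: take 9 from left. Merged: [4, 6, 7, 8, 9]
Append remaining from right: [18, 24, 24]. Merged: [4, 6, 7, 8, 9, 18, 24, 24]

Final merged array: [4, 6, 7, 8, 9, 18, 24, 24]
Total comparisons: 5

The merged array is [4, 6, 7, 8, 9, 18, 24, 24], requiring 5 comparisons. The merge step runs in O(n) time where n is the total number of elements.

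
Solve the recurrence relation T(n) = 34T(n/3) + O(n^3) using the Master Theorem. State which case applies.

Master Theorem for T(n) = 34T(n/3) + O(n^3):

a = 34, b = 3, c = 3
log_b(a) = log_3(34) = 3.2098

Case 1: c = 3 < log_3(34) = 3.2098
T(n) = O(n^(log_3 34))

For T(n) = 34T(n/3) + O(n^3): log_3(34) = 3.2098. This is Case 1 of the Master Theorem (c < log_b(a), work dominated by leaves), giving O(n^(log_3 34)).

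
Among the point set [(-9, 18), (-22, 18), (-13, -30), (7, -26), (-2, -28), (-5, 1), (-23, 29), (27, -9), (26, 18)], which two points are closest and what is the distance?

Computing all pairwise distances among 9 points:

d((-9, 18), (-22, 18)) = 13.0
d((-9, 18), (-13, -30)) = 48.1664
d((-9, 18), (7, -26)) = 46.8188
d((-9, 18), (-2, -28)) = 46.5296
d((-9, 18), (-5, 1)) = 17.4642
d((-9, 18), (-23, 29)) = 17.8045
d((-9, 18), (27, -9)) = 45.0
d((-9, 18), (26, 18)) = 35.0
d((-22, 18), (-13, -30)) = 48.8365
d((-22, 18), (7, -26)) = 52.6972
d((-22, 18), (-2, -28)) = 50.1597
d((-22, 18), (-5, 1)) = 24.0416
d((-22, 18), (-23, 29)) = 11.0454
d((-22, 18), (27, -9)) = 55.9464
d((-22, 18), (26, 18)) = 48.0
d((-13, -30), (7, -26)) = 20.3961
d((-13, -30), (-2, -28)) = 11.1803
d((-13, -30), (-5, 1)) = 32.0156
d((-13, -30), (-23, 29)) = 59.8415
d((-13, -30), (27, -9)) = 45.1774
d((-13, -30), (26, 18)) = 61.8466
d((7, -26), (-2, -28)) = 9.2195 <-- minimum
d((7, -26), (-5, 1)) = 29.5466
d((7, -26), (-23, 29)) = 62.6498
d((7, -26), (27, -9)) = 26.2488
d((7, -26), (26, 18)) = 47.927
d((-2, -28), (-5, 1)) = 29.1548
d((-2, -28), (-23, 29)) = 60.7454
d((-2, -28), (27, -9)) = 34.6699
d((-2, -28), (26, 18)) = 53.8516
d((-5, 1), (-23, 29)) = 33.2866
d((-5, 1), (27, -9)) = 33.5261
d((-5, 1), (26, 18)) = 35.3553
d((-23, 29), (27, -9)) = 62.8013
d((-23, 29), (26, 18)) = 50.2195
d((27, -9), (26, 18)) = 27.0185

Closest pair: (7, -26) and (-2, -28) with distance 9.2195

The closest pair is (7, -26) and (-2, -28) with Euclidean distance 9.2195. For 9 points, brute-force pairwise comparison is shown above. For large n, the divide-and-conquer algorithm (sort by x, recurse on halves, check the dividing strip) achieves O(n log n).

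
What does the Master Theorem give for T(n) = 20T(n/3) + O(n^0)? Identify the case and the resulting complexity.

Master Theorem for T(n) = 20T(n/3) + O(n^0):

a = 20, b = 3, c = 0
log_b(a) = log_3(20) = 2.7268

Case 1: c = 0 < log_3(20) = 2.7268
T(n) = O(n^(log_3 20))

For T(n) = 20T(n/3) + O(n^0): log_3(20) = 2.7268. This is Case 1 of the Master Theorem (c < log_b(a), work dominated by leaves), giving O(n^(log_3 20)).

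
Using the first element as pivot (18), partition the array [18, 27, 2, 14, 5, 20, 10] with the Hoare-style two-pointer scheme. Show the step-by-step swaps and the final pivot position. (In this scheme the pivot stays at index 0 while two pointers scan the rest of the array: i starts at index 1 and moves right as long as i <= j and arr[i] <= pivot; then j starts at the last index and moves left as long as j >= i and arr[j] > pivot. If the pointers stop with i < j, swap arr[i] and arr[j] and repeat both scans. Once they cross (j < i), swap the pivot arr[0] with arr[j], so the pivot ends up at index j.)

Hoare-style two-pointer partition with pivot = 18:

Initial array: [18, 27, 2, 14, 5, 20, 10]

Pointers start at i = 1, j = 6.
i stops at index 1 (arr[1]=27 > 18), j stops at index 6 (arr[6]=10 <= 18): swap arr[1] and arr[6], array becomes [18, 10, 2, 14, 5, 20, 27]
i ends at 5, j ends at 4: the pointers have crossed (j < i), so scanning stops.

Swap pivot arr[0] with arr[4] to place pivot at position 4: [5, 10, 2, 14, 18, 20, 27]
Pivot position: 4

After partitioning with pivot 18, the array becomes [5, 10, 2, 14, 18, 20, 27]. The pivot is placed at index 4. All elements to the left of the pivot are <= 18, and all elements to the right are > 18.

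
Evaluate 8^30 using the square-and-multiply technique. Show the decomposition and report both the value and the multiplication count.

Computing 8^30 by squaring (build up from 8^1; each line after the first costs one multiplication):

8^1 = 8
8^2 = (8^1)^2 = 8^2 = 64
8^3 = 8 * 8^2 = 8 * 64 = 512
8^6 = (8^3)^2 = 512^2 = 262144
8^7 = 8 * 8^6 = 8 * 262144 = 2097152
8^14 = (8^7)^2 = 2097152^2 = 4398046511104
8^15 = 8 * 8^14 = 8 * 4398046511104 = 35184372088832
8^30 = (8^15)^2 = 35184372088832^2 = 1237940039285380274899124224

Result: 1237940039285380274899124224
Multiplications needed: 7 (7 lines after 8^1)

8^30 = 1237940039285380274899124224. Using exponentiation by squaring, this requires 7 multiplications. The key idea: if the exponent is even, square the half-power; if odd, multiply by the base once.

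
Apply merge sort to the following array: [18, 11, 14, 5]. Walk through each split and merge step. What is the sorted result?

Merge sort trace:

Split: [18, 11, 14, 5] -> [18, 11] and [14, 5]
  Split: [18, 11] -> [18] and [11]
  Merge: [18] + [11] -> [11, 18]
  Split: [14, 5] -> [14] and [5]
  Merge: [14] + [5] -> [5, 14]
Merge: [11, 18] + [5, 14] -> [5, 11, 14, 18]

Final sorted array: [5, 11, 14, 18]

The merge sort proceeds by recursively splitting the array and merging sorted halves.
After all merges, the sorted array is [5, 11, 14, 18].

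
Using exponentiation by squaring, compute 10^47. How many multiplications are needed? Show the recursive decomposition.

Computing 10^47 by squaring (build up from 10^1; each line after the first costs one multiplication):

10^1 = 10
10^2 = (10^1)^2 = 10^2 = 100
10^4 = (10^2)^2 = 100^2 = 10000
10^5 = 10 * 10^4 = 10 * 10000 = 100000
10^10 = (10^5)^2 = 100000^2 = 10000000000
10^11 = 10 * 10^10 = 10 * 10000000000 = 100000000000
10^22 = (10^11)^2 = 100000000000^2 = 10000000000000000000000
10^23 = 10 * 10^22 = 10 * 10000000000000000000000 = 100000000000000000000000
10^46 = (10^23)^2 = 100000000000000000000000^2 = 10000000000000000000000000000000000000000000000
10^47 = 10 * 10^46 = 10 * 10000000000000000000000000000000000000000000000 = 100000000000000000000000000000000000000000000000

Result: 100000000000000000000000000000000000000000000000
Multiplications needed: 9 (9 lines after 10^1)

10^47 = 100000000000000000000000000000000000000000000000. Using exponentiation by squaring, this requires 9 multiplications. The key idea: if the exponent is even, square the half-power; if odd, multiply by the base once.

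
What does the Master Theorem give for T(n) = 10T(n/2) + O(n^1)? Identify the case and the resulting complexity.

Master Theorem for T(n) = 10T(n/2) + O(n^1):

a = 10, b = 2, c = 1
log_b(a) = log_2(10) = 3.3219

Case 1: c = 1 < log_2(10) = 3.3219
T(n) = O(n^(log_2 10))

For T(n) = 10T(n/2) + O(n^1): log_2(10) = 3.3219. This is Case 1 of the Master Theorem (c < log_b(a), work dominated by leaves), giving O(n^(log_2 10)).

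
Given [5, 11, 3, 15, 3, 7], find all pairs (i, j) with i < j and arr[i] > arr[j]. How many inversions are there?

Finding inversions in [5, 11, 3, 15, 3, 7]:

(0, 2): arr[0]=5 > arr[2]=3
(0, 4): arr[0]=5 > arr[4]=3
(1, 2): arr[1]=11 > arr[2]=3
(1, 4): arr[1]=11 > arr[4]=3
(1, 5): arr[1]=11 > arr[5]=7
(3, 4): arr[3]=15 > arr[4]=3
(3, 5): arr[3]=15 > arr[5]=7

Total inversions: 7

The array has 7 inversion(s): (0,2), (0,4), (1,2), (1,4), (1,5), (3,4), (3,5). Each pair (i,j) satisfies i < j and arr[i] > arr[j].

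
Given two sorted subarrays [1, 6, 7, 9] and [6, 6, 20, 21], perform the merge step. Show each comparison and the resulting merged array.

Merging process:

Compare 1 vs 6: take 1 from left. Merged: [1]
Compare 6 vs 6: take 6 from left. Merged: [1, 6]
Compare 7 vs 6: take 6 from right. Merged: [1, 6, 6]
Compare 7 vs 6: take 6 from right. Merged: [1, 6, 6, 6]
Compare 7 vs 20: take 7 from left. Merged: [1, 6, 6, 6, 7]
Compare 9 vs 20: take 9 from left. Merged: [1, 6, 6, 6, 7, 9]
Append remaining from right: [20, 21]. Merged: [1, 6, 6, 6, 7, 9, 20, 21]

Final merged array: [1, 6, 6, 6, 7, 9, 20, 21]
Total comparisons: 6

The merged array is [1, 6, 6, 6, 7, 9, 20, 21], requiring 6 comparisons. The merge step runs in O(n) time where n is the total number of elements.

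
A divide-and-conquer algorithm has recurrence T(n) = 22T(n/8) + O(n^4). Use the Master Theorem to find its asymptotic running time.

Master Theorem for T(n) = 22T(n/8) + O(n^4):

a = 22, b = 8, c = 4
log_b(a) = log_8(22) = 1.4865

Case 3: c = 4 > log_8(22) = 1.4865
T(n) = O(n^4) = O(n^4)

For T(n) = 22T(n/8) + O(n^4): log_8(22) = 1.4865. This is Case 3 of the Master Theorem (c > log_b(a), work dominated by root), giving O(n^4).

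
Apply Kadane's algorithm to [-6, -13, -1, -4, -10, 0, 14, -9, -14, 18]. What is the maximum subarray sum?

Using Kadane's algorithm on [-6, -13, -1, -4, -10, 0, 14, -9, -14, 18]:

Scanning through the array:
Position 1 (value -13): max_ending_here = -13, max_so_far = -6
Position 2 (value -1): max_ending_here = -1, max_so_far = -1
Position 3 (value -4): max_ending_here = -4, max_so_far = -1
Position 4 (value -10): max_ending_here = -10, max_so_far = -1
Position 5 (value 0): max_ending_here = 0, max_so_far = 0
Position 6 (value 14): max_ending_here = 14, max_so_far = 14
Position 7 (value -9): max_ending_here = 5, max_so_far = 14
Position 8 (value -14): max_ending_here = -9, max_so_far = 14
Position 9 (value 18): max_ending_here = 18, max_so_far = 18

Maximum subarray: [18]
Maximum sum: 18

The maximum subarray is [18] with sum 18. This subarray runs from index 9 to index 9.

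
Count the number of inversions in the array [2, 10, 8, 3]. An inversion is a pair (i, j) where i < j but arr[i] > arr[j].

Finding inversions in [2, 10, 8, 3]:

(1, 2): arr[1]=10 > arr[2]=8
(1, 3): arr[1]=10 > arr[3]=3
(2, 3): arr[2]=8 > arr[3]=3

Total inversions: 3

The array has 3 inversion(s): (1,2), (1,3), (2,3). Each pair (i,j) satisfies i < j and arr[i] > arr[j].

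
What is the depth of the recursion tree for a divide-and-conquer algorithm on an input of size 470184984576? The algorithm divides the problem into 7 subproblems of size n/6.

For divide and conquer with division factor 6:

Problem sizes at each level:
Level 0: 470184984576
Level 1: 78364164096
Level 2: 13060694016
Level 3: 2176782336
Level 4: 362797056
Level 5: 60466176
Level 6: 10077696
Level 7: 1679616
Level 8: 279936
Level 9: 46656
Level 10: 7776
Level 11: 1296
Level 12: 216
Level 13: 36
Level 14: 6
Level 15: 1

The root is level 0 and the size-1 base case is level 15 (the tree spans levels 0 through 15, i.e. 16 levels counting the root), so the depth is the number of divisions: log_6(470184984576) = 15

The recursion tree depth is log_6(470184984576) = 15. At each level, the problem size is divided by 6, so it takes 15 divisions to reduce to a base case of size 1. The algorithm makes 7 recursive calls at each level.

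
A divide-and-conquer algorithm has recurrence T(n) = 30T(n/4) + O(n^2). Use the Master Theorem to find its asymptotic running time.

Master Theorem for T(n) = 30T(n/4) + O(n^2):

a = 30, b = 4, c = 2
log_b(a) = log_4(30) = 2.4534

Case 1: c = 2 < log_4(30) = 2.4534
T(n) = O(n^(log_4 30))

For T(n) = 30T(n/4) + O(n^2): log_4(30) = 2.4534. This is Case 1 of the Master Theorem (c < log_b(a), work dominated by leaves), giving O(n^(log_4 30)).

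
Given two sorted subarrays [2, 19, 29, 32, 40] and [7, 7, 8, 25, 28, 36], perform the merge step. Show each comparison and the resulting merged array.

Merging process:

Compare 2 vs 7: take 2 from left. Merged: [2]
Compare 19 vs 7: take 7 from right. Merged: [2, 7]
Compare 19 vs 7: take 7 from right. Merged: [2, 7, 7]
Compare 19 vs 8: take 8 from right. Merged: [2, 7, 7, 8]
Compare 19 vs 25: take 19 from left. Merged: [2, 7, 7, 8, 19]
Compare 29 vs 25: take 25 from right. Merged: [2, 7, 7, 8, 19, 25]
Compare 29 vs 28: take 28 from right. Merged: [2, 7, 7, 8, 19, 25, 28]
Compare 29 vs 36: take 29 from left. Merged: [2, 7, 7, 8, 19, 25, 28, 29]
Compare 32 vs 36: take 32 from left. Merged: [2, 7, 7, 8, 19, 25, 28, 29, 32]
Compare 40 vs 36: take 36 from right. Merged: [2, 7, 7, 8, 19, 25, 28, 29, 32, 36]
Append remaining from left: [40]. Merged: [2, 7, 7, 8, 19, 25, 28, 29, 32, 36, 40]

Final merged array: [2, 7, 7, 8, 19, 25, 28, 29, 32, 36, 40]
Total comparisons: 10

The merged array is [2, 7, 7, 8, 19, 25, 28, 29, 32, 36, 40], requiring 10 comparisons. The merge step runs in O(n) time where n is the total number of elements.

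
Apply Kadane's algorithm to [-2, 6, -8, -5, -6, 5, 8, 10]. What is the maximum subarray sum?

Using Kadane's algorithm on [-2, 6, -8, -5, -6, 5, 8, 10]:

Scanning through the array:
Position 1 (value 6): max_ending_here = 6, max_so_far = 6
Position 2 (value -8): max_ending_here = -2, max_so_far = 6
Position 3 (value -5): max_ending_here = -5, max_so_far = 6
Position 4 (value -6): max_ending_here = -6, max_so_far = 6
Position 5 (value 5): max_ending_here = 5, max_so_far = 6
Position 6 (value 8): max_ending_here = 13, max_so_far = 13
Position 7 (value 10): max_ending_here = 23, max_so_far = 23

Maximum subarray: [5, 8, 10]
Maximum sum: 23

The maximum subarray is [5, 8, 10] with sum 23. This subarray runs from index 5 to index 7.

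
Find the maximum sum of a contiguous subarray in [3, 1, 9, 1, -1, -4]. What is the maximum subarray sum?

Using Kadane's algorithm on [3, 1, 9, 1, -1, -4]:

Scanning through the array:
Position 1 (value 1): max_ending_here = 4, max_so_far = 4
Position 2 (value 9): max_ending_here = 13, max_so_far = 13
Position 3 (value 1): max_ending_here = 14, max_so_far = 14
Position 4 (value -1): max_ending_here = 13, max_so_far = 14
Position 5 (value -4): max_ending_here = 9, max_so_far = 14

Maximum subarray: [3, 1, 9, 1]
Maximum sum: 14

The maximum subarray is [3, 1, 9, 1] with sum 14. This subarray runs from index 0 to index 3.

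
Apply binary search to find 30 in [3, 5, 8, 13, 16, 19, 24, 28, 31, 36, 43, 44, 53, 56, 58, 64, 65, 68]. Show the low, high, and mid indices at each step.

Binary search for 30 in [3, 5, 8, 13, 16, 19, 24, 28, 31, 36, 43, 44, 53, 56, 58, 64, 65, 68]:

lo=0, hi=17, mid=8, arr[mid]=31 -> 31 > 30, search left half
lo=0, hi=7, mid=3, arr[mid]=13 -> 13 < 30, search right half
lo=4, hi=7, mid=5, arr[mid]=19 -> 19 < 30, search right half
lo=6, hi=7, mid=6, arr[mid]=24 -> 24 < 30, search right half
lo=7, hi=7, mid=7, arr[mid]=28 -> 28 < 30, search right half
lo=8 > hi=7, target 30 not found

Binary search determines that 30 is not in the array after 5 comparisons. The search space was exhausted without finding the target.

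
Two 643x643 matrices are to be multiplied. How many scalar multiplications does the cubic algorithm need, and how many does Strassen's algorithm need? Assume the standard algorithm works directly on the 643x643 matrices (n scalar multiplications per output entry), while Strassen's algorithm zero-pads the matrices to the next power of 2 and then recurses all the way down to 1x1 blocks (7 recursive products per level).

Matrix multiplication for 643x643 matrices:

Strassen's algorithm requires power-of-2 dimensions. Pad 643x643 to 1024x1024 (next power of 2).

Standard algorithm: 643^3 = 265847707 multiplications
Strassen's algorithm: 7^(log2(1024)) = 7^10 = 282475249 multiplications
Difference: 265847707 - 282475249 = -16627542 (Strassen uses MORE here due to padding overhead — for small or just-over-power-of-2 n, padding can outweigh the per-level savings)

Standard: 265847707 multiplications (643^3). Strassen: 282475249 multiplications (7^10, after padding to 1024x1024). Strassen reduces 8 recursive multiplications to 7 at each level.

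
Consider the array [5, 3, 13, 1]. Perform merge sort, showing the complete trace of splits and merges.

Merge sort trace:

Split: [5, 3, 13, 1] -> [5, 3] and [13, 1]
  Split: [5, 3] -> [5] and [3]
  Merge: [5] + [3] -> [3, 5]
  Split: [13, 1] -> [13] and [1]
  Merge: [13] + [1] -> [1, 13]
Merge: [3, 5] + [1, 13] -> [1, 3, 5, 13]

Final sorted array: [1, 3, 5, 13]

The merge sort proceeds by recursively splitting the array and merging sorted halves.
After all merges, the sorted array is [1, 3, 5, 13].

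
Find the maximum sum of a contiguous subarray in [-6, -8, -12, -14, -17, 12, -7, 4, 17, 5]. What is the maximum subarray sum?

Using Kadane's algorithm on [-6, -8, -12, -14, -17, 12, -7, 4, 17, 5]:

Scanning through the array:
Position 1 (value -8): max_ending_here = -8, max_so_far = -6
Position 2 (value -12): max_ending_here = -12, max_so_far = -6
Position 3 (value -14): max_ending_here = -14, max_so_far = -6
Position 4 (value -17): max_ending_here = -17, max_so_far = -6
Position 5 (value 12): max_ending_here = 12, max_so_far = 12
Position 6 (value -7): max_ending_here = 5, max_so_far = 12
Position 7 (value 4): max_ending_here = 9, max_so_far = 12
Position 8 (value 17): max_ending_here = 26, max_so_far = 26
Position 9 (value 5): max_ending_here = 31, max_so_far = 31

Maximum subarray: [12, -7, 4, 17, 5]
Maximum sum: 31

The maximum subarray is [12, -7, 4, 17, 5] with sum 31. This subarray runs from index 5 to index 9.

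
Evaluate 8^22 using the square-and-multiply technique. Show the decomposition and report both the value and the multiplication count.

Computing 8^22 by squaring (build up from 8^1; each line after the first costs one multiplication):

8^1 = 8
8^2 = (8^1)^2 = 8^2 = 64
8^4 = (8^2)^2 = 64^2 = 4096
8^5 = 8 * 8^4 = 8 * 4096 = 32768
8^10 = (8^5)^2 = 32768^2 = 1073741824
8^11 = 8 * 8^10 = 8 * 1073741824 = 8589934592
8^22 = (8^11)^2 = 8589934592^2 = 73786976294838206464

Result: 73786976294838206464
Multiplications needed: 6 (6 lines after 8^1)

8^22 = 73786976294838206464. Using exponentiation by squaring, this requires 6 multiplications. The key idea: if the exponent is even, square the half-power; if odd, multiply by the base once.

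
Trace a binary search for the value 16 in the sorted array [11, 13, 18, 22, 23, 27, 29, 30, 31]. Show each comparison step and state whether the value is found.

Binary search for 16 in [11, 13, 18, 22, 23, 27, 29, 30, 31]:

lo=0, hi=8, mid=4, arr[mid]=23 -> 23 > 16, search left half
lo=0, hi=3, mid=1, arr[mid]=13 -> 13 < 16, search right half
lo=2, hi=3, mid=2, arr[mid]=18 -> 18 > 16, search left half
lo=2 > hi=1, target 16 not found

Binary search determines that 16 is not in the array after 3 comparisons. The search space was exhausted without finding the target.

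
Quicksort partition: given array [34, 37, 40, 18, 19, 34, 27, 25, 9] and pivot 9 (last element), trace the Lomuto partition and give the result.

Lomuto partition with pivot = 9:

Initial array: [34, 37, 40, 18, 19, 34, 27, 25, 9]

arr[0]=34 > 9: no swap
arr[1]=37 > 9: no swap
arr[2]=40 > 9: no swap
arr[3]=18 > 9: no swap
arr[4]=19 > 9: no swap
arr[5]=34 > 9: no swap
arr[6]=27 > 9: no swap
arr[7]=25 > 9: no swap

Place pivot at position 0: [9, 37, 40, 18, 19, 34, 27, 25, 34]
Pivot position: 0

After partitioning with pivot 9, the array becomes [9, 37, 40, 18, 19, 34, 27, 25, 34]. The pivot is placed at index 0. All elements to the left of the pivot are <= 9, and all elements to the right are > 9.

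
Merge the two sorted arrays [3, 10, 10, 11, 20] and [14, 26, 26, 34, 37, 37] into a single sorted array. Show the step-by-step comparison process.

Merging process:

Compare 3 vs 14: take 3 from left. Merged: [3]
Compare 10 vs 14: take 10 from left. Merged: [3, 10]
Compare 10 vs 14: take 10 from left. Merged: [3, 10, 10]
Compare 11 vs 14: take 11 from left. Merged: [3, 10, 10, 11]
Compare 20 vs 14: take 14 from right. Merged: [3, 10, 10, 11, 14]
Compare 20 vs 26: take 20 from left. Merged: [3, 10, 10, 11, 14, 20]
Append remaining from right: [26, 26, 34, 37, 37]. Merged: [3, 10, 10, 11, 14, 20, 26, 26, 34, 37, 37]

Final merged array: [3, 10, 10, 11, 14, 20, 26, 26, 34, 37, 37]
Total comparisons: 6

The merged array is [3, 10, 10, 11, 14, 20, 26, 26, 34, 37, 37], requiring 6 comparisons. The merge step runs in O(n) time where n is the total number of elements.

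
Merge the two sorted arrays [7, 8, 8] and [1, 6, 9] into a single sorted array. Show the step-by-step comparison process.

Merging process:

Compare 7 vs 1: take 1 from right. Merged: [1]
Compare 7 vs 6: take 6 from right. Merged: [1, 6]
Compare 7 vs 9: take 7 from left. Merged: [1, 6, 7]
Compare 8 vs 9: take 8 from left. Merged: [1, 6, 7, 8]
Compare 8 vs 9: take 8 from left. Merged: [1, 6, 7, 8, 8]
Append remaining from right: [9]. Merged: [1, 6, 7, 8, 8, 9]

Final merged array: [1, 6, 7, 8, 8, 9]
Total comparisons: 5

The merged array is [1, 6, 7, 8, 8, 9], requiring 5 comparisons. The merge step runs in O(n) time where n is the total number of elements.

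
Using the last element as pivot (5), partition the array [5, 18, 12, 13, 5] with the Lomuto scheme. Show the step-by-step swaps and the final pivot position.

Lomuto partition with pivot = 5:

Initial array: [5, 18, 12, 13, 5]

arr[0]=5 <= 5: swap with position 0, array becomes [5, 18, 12, 13, 5]
arr[1]=18 > 5: no swap
arr[2]=12 > 5: no swap
arr[3]=13 > 5: no swap

Place pivot at position 1: [5, 5, 12, 13, 18]
Pivot position: 1

After partitioning with pivot 5, the array becomes [5, 5, 12, 13, 18]. The pivot is placed at index 1. All elements to the left of the pivot are <= 5, and all elements to the right are > 5.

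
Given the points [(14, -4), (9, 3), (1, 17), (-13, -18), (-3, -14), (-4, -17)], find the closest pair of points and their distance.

Computing all pairwise distances among 6 points:

d((14, -4), (9, 3)) = 8.6023
d((14, -4), (1, 17)) = 24.6982
d((14, -4), (-13, -18)) = 30.4138
d((14, -4), (-3, -14)) = 19.7231
d((14, -4), (-4, -17)) = 22.2036
d((9, 3), (1, 17)) = 16.1245
d((9, 3), (-13, -18)) = 30.4138
d((9, 3), (-3, -14)) = 20.8087
d((9, 3), (-4, -17)) = 23.8537
d((1, 17), (-13, -18)) = 37.6962
d((1, 17), (-3, -14)) = 31.257
d((1, 17), (-4, -17)) = 34.3657
d((-13, -18), (-3, -14)) = 10.7703
d((-13, -18), (-4, -17)) = 9.0554
d((-3, -14), (-4, -17)) = 3.1623 <-- minimum

Closest pair: (-3, -14) and (-4, -17) with distance 3.1623

The closest pair is (-3, -14) and (-4, -17) with Euclidean distance 3.1623. For 6 points, brute-force pairwise comparison is shown above. For large n, the divide-and-conquer algorithm (sort by x, recurse on halves, check the dividing strip) achieves O(n log n).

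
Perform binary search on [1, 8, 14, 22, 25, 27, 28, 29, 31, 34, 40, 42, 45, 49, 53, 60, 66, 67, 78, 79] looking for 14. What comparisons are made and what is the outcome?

Binary search for 14 in [1, 8, 14, 22, 25, 27, 28, 29, 31, 34, 40, 42, 45, 49, 53, 60, 66, 67, 78, 79]:

lo=0, hi=19, mid=9, arr[mid]=34 -> 34 > 14, search left half
lo=0, hi=8, mid=4, arr[mid]=25 -> 25 > 14, search left half
lo=0, hi=3, mid=1, arr[mid]=8 -> 8 < 14, search right half
lo=2, hi=3, mid=2, arr[mid]=14 -> Found target at index 2!

Binary search finds 14 at index 2 after 4 comparisons. The search repeatedly halves the search space by comparing with the middle element.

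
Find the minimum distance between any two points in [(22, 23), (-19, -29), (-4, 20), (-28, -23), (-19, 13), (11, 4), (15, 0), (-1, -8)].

Computing all pairwise distances among 8 points:

d((22, 23), (-19, -29)) = 66.2193
d((22, 23), (-4, 20)) = 26.1725
d((22, 23), (-28, -23)) = 67.9412
d((22, 23), (-19, 13)) = 42.2019
d((22, 23), (11, 4)) = 21.9545
d((22, 23), (15, 0)) = 24.0416
d((22, 23), (-1, -8)) = 38.6005
d((-19, -29), (-4, 20)) = 51.2445
d((-19, -29), (-28, -23)) = 10.8167
d((-19, -29), (-19, 13)) = 42.0
d((-19, -29), (11, 4)) = 44.5982
d((-19, -29), (15, 0)) = 44.6878
d((-19, -29), (-1, -8)) = 27.6586
d((-4, 20), (-28, -23)) = 49.2443
d((-4, 20), (-19, 13)) = 16.5529
d((-4, 20), (11, 4)) = 21.9317
d((-4, 20), (15, 0)) = 27.5862
d((-4, 20), (-1, -8)) = 28.1603
d((-28, -23), (-19, 13)) = 37.108
d((-28, -23), (11, 4)) = 47.4342
d((-28, -23), (15, 0)) = 48.7647
d((-28, -23), (-1, -8)) = 30.8869
d((-19, 13), (11, 4)) = 31.3209
d((-19, 13), (15, 0)) = 36.4005
d((-19, 13), (-1, -8)) = 27.6586
d((11, 4), (15, 0)) = 5.6569 <-- minimum
d((11, 4), (-1, -8)) = 16.9706
d((15, 0), (-1, -8)) = 17.8885

Closest pair: (11, 4) and (15, 0) with distance 5.6569

The closest pair is (11, 4) and (15, 0) with Euclidean distance 5.6569. For 8 points, brute-force pairwise comparison is shown above. For large n, the divide-and-conquer algorithm (sort by x, recurse on halves, check the dividing strip) achieves O(n log n).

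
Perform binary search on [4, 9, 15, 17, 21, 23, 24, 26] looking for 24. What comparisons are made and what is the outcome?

Binary search for 24 in [4, 9, 15, 17, 21, 23, 24, 26]:

lo=0, hi=7, mid=3, arr[mid]=17 -> 17 < 24, search right half
lo=4, hi=7, mid=5, arr[mid]=23 -> 23 < 24, search right half
lo=6, hi=7, mid=6, arr[mid]=24 -> Found target at index 6!

Binary search finds 24 at index 6 after 3 comparisons. The search repeatedly halves the search space by comparing with the middle element.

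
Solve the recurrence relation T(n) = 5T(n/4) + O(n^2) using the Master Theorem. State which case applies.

Master Theorem for T(n) = 5T(n/4) + O(n^2):

a = 5, b = 4, c = 2
log_b(a) = log_4(5) = 1.1610

Case 3: c = 2 > log_4(5) = 1.1610
T(n) = O(n^2) = O(n^2)

For T(n) = 5T(n/4) + O(n^2): log_4(5) = 1.1610. This is Case 3 of the Master Theorem (c > log_b(a), work dominated by root), giving O(n^2).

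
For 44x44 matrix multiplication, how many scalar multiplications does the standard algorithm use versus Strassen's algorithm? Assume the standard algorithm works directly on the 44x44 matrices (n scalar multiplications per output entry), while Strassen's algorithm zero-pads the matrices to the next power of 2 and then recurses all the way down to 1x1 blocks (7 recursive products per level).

Matrix multiplication for 44x44 matrices:

Strassen's algorithm requires power-of-2 dimensions. Pad 44x44 to 64x64 (next power of 2).

Standard algorithm: 44^3 = 85184 multiplications
Strassen's algorithm: 7^(log2(64)) = 7^6 = 117649 multiplications
Difference: 85184 - 117649 = -32465 (Strassen uses MORE here due to padding overhead — for small or just-over-power-of-2 n, padding can outweigh the per-level savings)

Standard: 85184 multiplications (44^3). Strassen: 117649 multiplications (7^6, after padding to 64x64). Strassen reduces 8 recursive multiplications to 7 at each level.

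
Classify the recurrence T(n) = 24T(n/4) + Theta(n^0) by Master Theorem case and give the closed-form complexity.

Master Theorem for T(n) = 24T(n/4) + O(n^0):

a = 24, b = 4, c = 0
log_b(a) = log_4(24) = 2.2925

Case 1: c = 0 < log_4(24) = 2.2925
T(n) = O(n^(log_4 24))

For T(n) = 24T(n/4) + O(n^0): log_4(24) = 2.2925. This is Case 1 of the Master Theorem (c < log_b(a), work dominated by leaves), giving O(n^(log_4 24)).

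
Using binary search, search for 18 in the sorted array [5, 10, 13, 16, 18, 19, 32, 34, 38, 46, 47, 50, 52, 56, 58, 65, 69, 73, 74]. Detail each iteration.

Binary search for 18 in [5, 10, 13, 16, 18, 19, 32, 34, 38, 46, 47, 50, 52, 56, 58, 65, 69, 73, 74]:

lo=0, hi=18, mid=9, arr[mid]=46 -> 46 > 18, search left half
lo=0, hi=8, mid=4, arr[mid]=18 -> Found target at index 4!

Binary search finds 18 at index 4 after 2 comparisons. The search repeatedly halves the search space by comparing with the middle element.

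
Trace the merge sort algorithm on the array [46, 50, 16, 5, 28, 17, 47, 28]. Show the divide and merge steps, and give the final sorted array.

Merge sort trace:

Split: [46, 50, 16, 5, 28, 17, 47, 28] -> [46, 50, 16, 5] and [28, 17, 47, 28]
  Split: [46, 50, 16, 5] -> [46, 50] and [16, 5]
    Split: [46, 50] -> [46] and [50]
    Merge: [46] + [50] -> [46, 50]
    Split: [16, 5] -> [16] and [5]
    Merge: [16] + [5] -> [5, 16]
  Merge: [46, 50] + [5, 16] -> [5, 16, 46, 50]
  Split: [28, 17, 47, 28] -> [28, 17] and [47, 28]
    Split: [28, 17] -> [28] and [17]
    Merge: [28] + [17] -> [17, 28]
    Split: [47, 28] -> [47] and [28]
    Merge: [47] + [28] -> [28, 47]
  Merge: [17, 28] + [28, 47] -> [17, 28, 28, 47]
Merge: [5, 16, 46, 50] + [17, 28, 28, 47] -> [5, 16, 17, 28, 28, 46, 47, 50]

Final sorted array: [5, 16, 17, 28, 28, 46, 47, 50]

The merge sort proceeds by recursively splitting the array and merging sorted halves.
After all merges, the sorted array is [5, 16, 17, 28, 28, 46, 47, 50].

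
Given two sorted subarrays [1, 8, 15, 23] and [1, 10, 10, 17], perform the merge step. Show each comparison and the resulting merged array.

Merging process:

Compare 1 vs 1: take 1 from left. Merged: [1]
Compare 8 vs 1: take 1 from right. Merged: [1, 1]
Compare 8 vs 10: take 8 from left. Merged: [1, 1, 8]
Compare 15 vs 10: take 10 from right. Merged: [1, 1, 8, 10]
Compare 15 vs 10: take 10 from right. Merged: [1, 1, 8, 10, 10]
Compare 15 vs 17: take 15 from left. Merged: [1, 1, 8, 10, 10, 15]
Compare 23 vs 17: take 17 from right. Merged: [1, 1, 8, 10, 10, 15, 17]
Append remaining from left: [23]. Merged: [1, 1, 8, 10, 10, 15, 17, 23]

Final merged array: [1, 1, 8, 10, 10, 15, 17, 23]
Total comparisons: 7

The merged array is [1, 1, 8, 10, 10, 15, 17, 23], requiring 7 comparisons. The merge step runs in O(n) time where n is the total number of elements.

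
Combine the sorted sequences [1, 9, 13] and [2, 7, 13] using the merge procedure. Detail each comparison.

Merging process:

Compare 1 vs 2: take 1 from left. Merged: [1]
Compare 9 vs 2: take 2 from right. Merged: [1, 2]
Compare 9 vs 7: take 7 from right. Merged: [1, 2, 7]
Compare 9 vs 13: take 9 from left. Merged: [1, 2, 7, 9]
Compare 13 vs 13: take 13 from left. Merged: [1, 2, 7, 9, 13]
Append remaining from right: [13]. Merged: [1, 2, 7, 9, 13, 13]

Final merged array: [1, 2, 7, 9, 13, 13]
Total comparisons: 5

The merged array is [1, 2, 7, 9, 13, 13], requiring 5 comparisons. The merge step runs in O(n) time where n is the total number of elements.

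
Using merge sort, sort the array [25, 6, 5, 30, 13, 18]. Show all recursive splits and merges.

Merge sort trace:

Split: [25, 6, 5, 30, 13, 18] -> [25, 6, 5] and [30, 13, 18]
  Split: [25, 6, 5] -> [25] and [6, 5]
    Split: [6, 5] -> [6] and [5]
    Merge: [6] + [5] -> [5, 6]
  Merge: [25] + [5, 6] -> [5, 6, 25]
  Split: [30, 13, 18] -> [30] and [13, 18]
    Split: [13, 18] -> [13] and [18]
    Merge: [13] + [18] -> [13, 18]
  Merge: [30] + [13, 18] -> [13, 18, 30]
Merge: [5, 6, 25] + [13, 18, 30] -> [5, 6, 13, 18, 25, 30]

Final sorted array: [5, 6, 13, 18, 25, 30]

The merge sort proceeds by recursively splitting the array and merging sorted halves.
After all merges, the sorted array is [5, 6, 13, 18, 25, 30].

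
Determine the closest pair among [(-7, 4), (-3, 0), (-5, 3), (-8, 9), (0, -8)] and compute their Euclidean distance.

Computing all pairwise distances among 5 points:

d((-7, 4), (-3, 0)) = 5.6569
d((-7, 4), (-5, 3)) = 2.2361 <-- minimum
d((-7, 4), (-8, 9)) = 5.099
d((-7, 4), (0, -8)) = 13.8924
d((-3, 0), (-5, 3)) = 3.6056
d((-3, 0), (-8, 9)) = 10.2956
d((-3, 0), (0, -8)) = 8.544
d((-5, 3), (-8, 9)) = 6.7082
d((-5, 3), (0, -8)) = 12.083
d((-8, 9), (0, -8)) = 18.7883

Closest pair: (-7, 4) and (-5, 3) with distance 2.2361

The closest pair is (-7, 4) and (-5, 3) with Euclidean distance 2.2361. For 5 points, brute-force pairwise comparison is shown above. For large n, the divide-and-conquer algorithm (sort by x, recurse on halves, check the dividing strip) achieves O(n log n).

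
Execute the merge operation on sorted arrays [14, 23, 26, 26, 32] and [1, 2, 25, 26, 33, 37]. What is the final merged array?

Merging process:

Compare 14 vs 1: take 1 from right. Merged: [1]
Compare 14 vs 2: take 2 from right. Merged: [1, 2]
Compare 14 vs 25: take 14 from left. Merged: [1, 2, 14]
Compare 23 vs 25: take 23 from left. Merged: [1, 2, 14, 23]
Compare 26 vs 25: take 25 from right. Merged: [1, 2, 14, 23, 25]
Compare 26 vs 26: take 26 from left. Merged: [1, 2, 14, 23, 25, 26]
Compare 26 vs 26: take 26 from left. Merged: [1, 2, 14, 23, 25, 26, 26]
Compare 32 vs 26: take 26 from right. Merged: [1, 2, 14, 23, 25, 26, 26, 26]
Compare 32 vs 33: take 32 from left. Merged: [1, 2, 14, 23, 25, 26, 26, 26, 32]
Append remaining from right: [33, 37]. Merged: [1, 2, 14, 23, 25, 26, 26, 26, 32, 33, 37]

Final merged array: [1, 2, 14, 23, 25, 26, 26, 26, 32, 33, 37]
Total comparisons: 9

The merged array is [1, 2, 14, 23, 25, 26, 26, 26, 32, 33, 37], requiring 9 comparisons. The merge step runs in O(n) time where n is the total number of elements.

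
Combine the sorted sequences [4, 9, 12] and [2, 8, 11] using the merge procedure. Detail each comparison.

Merging process:

Compare 4 vs 2: take 2 from right. Merged: [2]
Compare 4 vs 8: take 4 from left. Merged: [2, 4]
Compare 9 vs 8: take 8 from right. Merged: [2, 4, 8]
Compare 9 vs 11: take 9 from left. Merged: [2, 4, 8, 9]
Compare 12 vs 11: take 11 from right. Merged: [2, 4, 8, 9, 11]
Append remaining from left: [12]. Merged: [2, 4, 8, 9, 11, 12]

Final merged array: [2, 4, 8, 9, 11, 12]
Total comparisons: 5

The merged array is [2, 4, 8, 9, 11, 12], requiring 5 comparisons. The merge step runs in O(n) time where n is the total number of elements.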